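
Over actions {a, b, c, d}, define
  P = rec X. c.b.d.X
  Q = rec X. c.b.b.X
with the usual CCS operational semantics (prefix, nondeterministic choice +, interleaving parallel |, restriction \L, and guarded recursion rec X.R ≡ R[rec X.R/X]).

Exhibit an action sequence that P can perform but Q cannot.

LTS(P): 3 reachable states
  p0 = rec X. c.b.d.X | ··c··> p1
  p1 = b.d.(rec X. c.b.d.X) | ··b··> p2
  p2 = d.(rec X. c.b.d.X) | ··d··> p0
LTS(Q): 3 reachable states
  q0 = rec X. c.b.b.X | ··c··> q1
  q1 = b.b.(rec X. c.b.b.X) | ··b··> q2
  q2 = b.(rec X. c.b.b.X) | ··b··> q0
Executing cbd from P (initial set {p0}):
  [1] c ⇒ {p1}
  [2] b ⇒ {p2}
  [3] d ⇒ {p0}
  P completes σ.
Executing cbd from Q (initial set {q0}):
  [1] c ⇒ {q1}
  [2] b ⇒ {q2}
  [3] d ⇒ ∅  — Q cannot continue

cbd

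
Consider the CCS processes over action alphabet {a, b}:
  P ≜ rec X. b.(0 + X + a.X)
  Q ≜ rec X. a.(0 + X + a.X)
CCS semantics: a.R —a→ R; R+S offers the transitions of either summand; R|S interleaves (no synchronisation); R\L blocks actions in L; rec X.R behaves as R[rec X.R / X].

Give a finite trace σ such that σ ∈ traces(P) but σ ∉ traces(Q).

b

Reachable graph of P (2 states):
  p0 = rec X. b.(0 + X + a.X) has moves -b-> p1
  p1 = 0 + (rec X. b.(0 + X + a.X)) + a.(rec X. b.(0 + X + a.X)) has moves -a-> p0, -b-> p1
Reachable graph of Q (2 states):
  q0 = rec X. a.(0 + X + a.X) has moves -a-> q1
  q1 = 0 + (rec X. a.(0 + X + a.X)) + a.(rec X. a.(0 + X + a.X)) has moves -a-> q0, -a-> q1
Run σ = ⟨b⟩ on P: start {p0}
  after b @ step 1: {p1}
  — P admits the full trace.
Run σ = ⟨b⟩ on Q: start {q0}
  after b @ step 1: no successor for Q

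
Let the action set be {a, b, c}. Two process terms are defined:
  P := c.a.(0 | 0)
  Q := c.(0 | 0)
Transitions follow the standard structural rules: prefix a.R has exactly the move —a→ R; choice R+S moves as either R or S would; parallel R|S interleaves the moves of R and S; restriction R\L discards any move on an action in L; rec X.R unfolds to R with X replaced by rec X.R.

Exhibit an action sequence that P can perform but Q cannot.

ca

P's transition system — 3 states:
  m0 = c.a.(0 | 0) has moves =c=> m1
  m1 = a.(0 | 0) has moves =a=> m2
  m2 = 0 | 0 has moves stopped
Q's transition system — 2 states:
  n0 = c.(0 | 0) has moves =c=> n1
  n1 = 0 | 0 has moves stopped
Run σ = ⟨ca⟩ on P: start {m0}
  step 1 (c): {m1}
  step 2 (a): {m2}
  ✓ P
Run σ = ⟨ca⟩ on Q: start {n0}
  step 1 (c): {n1}
  step 2 (a): ∅  — Q cannot continue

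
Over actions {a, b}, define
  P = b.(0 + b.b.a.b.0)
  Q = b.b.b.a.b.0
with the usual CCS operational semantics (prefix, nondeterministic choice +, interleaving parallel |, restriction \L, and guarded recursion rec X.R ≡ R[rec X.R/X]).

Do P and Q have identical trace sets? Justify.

LTS(P): 6 reachable states
  u0 = b.(0 + b.b.a.b.0) :: =b=> u1
  u1 = 0 + b.b.a.b.0 :: =b=> u2
  u2 = b.a.b.0 :: =b=> u3
  u3 = a.b.0 :: =a=> u4
  u4 = b.0 :: =b=> u5
  u5 = 0 :: stopped
LTS(Q): 6 reachable states
  v0 = b.b.b.a.b.0 :: =b=> v1
  v1 = b.b.a.b.0 :: =b=> v2
  v2 = b.a.b.0 :: =b=> v3
  v3 = a.b.0 :: =a=> v4
  v4 = b.0 :: =b=> v5
  v5 = 0 :: stopped
Partition-refinement fixed point:
  B0 = {u0, v0}
  B1 = {u1, v1}
  B2 = {u2, v2}
  B3 = {u3, v3}
  B4 = {u4, v4}
  B5 = {u5, v5}
u0 ∈ B0, v0 ∈ B0 → same block
Bisimilar ⇒ trace-equivalent.

YES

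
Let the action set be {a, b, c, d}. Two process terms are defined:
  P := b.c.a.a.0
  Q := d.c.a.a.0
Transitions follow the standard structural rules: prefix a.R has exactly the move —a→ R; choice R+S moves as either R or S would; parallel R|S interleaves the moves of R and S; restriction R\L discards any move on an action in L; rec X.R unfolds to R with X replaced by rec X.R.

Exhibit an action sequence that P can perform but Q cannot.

LTS(P): 5 reachable states
  m0 = b.c.a.a.0 → —b→ m1
  m1 = c.a.a.0 → —c→ m2
  m2 = a.a.0 → —a→ m3
  m3 = a.0 → —a→ m4
  m4 = 0 → stopped
LTS(Q): 5 reachable states
  n0 = d.c.a.a.0 → —d→ n1
  n1 = c.a.a.0 → —c→ n2
  n2 = a.a.0 → —a→ n3
  n3 = a.0 → —a→ n4
  n4 = 0 → stopped
Executing b from P (initial set {m0}):
  step 1 (b): {m1}
  ✓ P
Executing b from Q (initial set {n0}):
  step 1 (b): ∅ (Q stuck)

b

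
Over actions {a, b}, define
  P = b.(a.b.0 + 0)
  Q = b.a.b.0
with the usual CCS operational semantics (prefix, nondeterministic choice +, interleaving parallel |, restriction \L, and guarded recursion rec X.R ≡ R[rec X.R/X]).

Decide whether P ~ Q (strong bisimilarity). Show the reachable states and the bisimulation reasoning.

bisimilar

P's transition system — 4 states:
  s0 = b.(a.b.0 + 0) ⊢ ··b··> s1
  s1 = a.b.0 + 0 ⊢ ··a··> s2
  s2 = b.0 ⊢ ··b··> s3
  s3 = 0 ⊢ deadlocked
Q's transition system — 4 states:
  t0 = b.a.b.0 ⊢ ··b··> t1
  t1 = a.b.0 ⊢ ··a··> t2
  t2 = b.0 ⊢ ··b··> t3
  t3 = 0 ⊢ deadlocked
Bisimilarity quotient blocks:
  B0 = {s0, t0}
  B1 = {s1, t1}
  B2 = {s2, t2}
  B3 = {s3, t3}
s0 ∈ B0, t0 ∈ B0 → same block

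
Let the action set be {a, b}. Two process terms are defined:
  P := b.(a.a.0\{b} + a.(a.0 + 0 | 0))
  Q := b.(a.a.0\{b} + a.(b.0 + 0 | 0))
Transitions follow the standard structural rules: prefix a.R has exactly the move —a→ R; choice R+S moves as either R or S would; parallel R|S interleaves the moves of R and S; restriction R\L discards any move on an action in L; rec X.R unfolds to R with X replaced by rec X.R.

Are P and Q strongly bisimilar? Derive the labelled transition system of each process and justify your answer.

Reachable graph of P (6 states):
  p0 = b.(a.a.0\{b} + a.(a.0 + 0 | 0)) | ··b··> p1
  p1 = a.a.0\{b} + a.(a.0 + 0 | 0) | ··a··> p2, ··a··> p3
  p2 = a.0 + 0 | 0 | ··a··> p4
  p3 = a.0\{b} | ··a··> p5
  p4 = 0 | (no moves)
  p5 = 0\{b} | (no moves)
Reachable graph of Q (6 states):
  q0 = b.(a.a.0\{b} + a.(b.0 + 0 | 0)) | ··b··> q1
  q1 = a.a.0\{b} + a.(b.0 + 0 | 0) | ··a··> q2, ··a··> q3
  q2 = a.0\{b} | ··a··> q4
  q3 = b.0 + 0 | 0 | ··b··> q5
  q4 = 0\{b} | (no moves)
  q5 = 0 | (no moves)
Coarsest stable partition (strong bisimilarity classes):
  B0 = {p0}
  B1 = {p1}
  B2 = {p2, p3, q2}
  B3 = {p4, p5, q4, q5}
  B4 = {q0}
  B5 = {q1}
  B6 = {q3}
p0 ∈ B0, q0 ∈ B4 → different blocks

NO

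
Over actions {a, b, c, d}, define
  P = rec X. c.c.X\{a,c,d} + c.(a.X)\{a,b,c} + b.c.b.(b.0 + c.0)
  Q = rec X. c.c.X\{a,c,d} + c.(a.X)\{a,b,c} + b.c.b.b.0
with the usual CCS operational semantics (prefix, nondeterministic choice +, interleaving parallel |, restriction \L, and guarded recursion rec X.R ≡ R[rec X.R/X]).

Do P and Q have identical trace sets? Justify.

traces(P) ≠ traces(Q) — witness ⟨bcbc⟩

Reachable graph of P (9 states):
  p0 = rec X. c.c.X\{a,c,d} + c.(a.X)\{a,b,c} + b.c.b.(b.0 + c.0) | -b-> p1, -c-> p2, -c-> p3
  p1 = c.b.(b.0 + c.0) | -c-> p4
  p2 = (a.(rec X. c.c.X\{a,c,d} + c.(a.X)\{a,b,c} + b.c.b.(b.0 + c.0)))\{a,b,c} | deadlocked
  p3 = c.(rec X. c.c.X\{a,c,d} + c.(a.X)\{a,b,c} + b.c.b.(b.0 + c.0))\{a,c,d} | -c-> p5
  p4 = b.(b.0 + c.0) | -b-> p6
  p5 = (rec X. c.c.X\{a,c,d} + c.(a.X)\{a,b,c} + b.c.b.(b.0 + c.0))\{a,c,d} | -b-> p7
  p6 = b.0 + c.0 | -b-> p8, -c-> p8
  p7 = (c.b.(b.0 + c.0))\{a,c,d} | deadlocked
  p8 = 0 | deadlocked
Reachable graph of Q (9 states):
  q0 = rec X. c.c.X\{a,c,d} + c.(a.X)\{a,b,c} + b.c.b.b.0 | -b-> q1, -c-> q2, -c-> q3
  q1 = c.b.b.0 | -c-> q4
  q2 = (a.(rec X. c.c.X\{a,c,d} + c.(a.X)\{a,b,c} + b.c.b.b.0))\{a,b,c} | deadlocked
  q3 = c.(rec X. c.c.X\{a,c,d} + c.(a.X)\{a,b,c} + b.c.b.b.0)\{a,c,d} | -c-> q5
  q4 = b.b.0 | -b-> q6
  q5 = (rec X. c.c.X\{a,c,d} + c.(a.X)\{a,b,c} + b.c.b.b.0)\{a,c,d} | -b-> q7
  q6 = b.0 | -b-> q8
  q7 = (c.b.b.0)\{a,c,d} | deadlocked
  q8 = 0 | deadlocked
Trace ⟨bcbc⟩ through P, begin at {p0}:
  after b @ step 1: {p1}
  after c @ step 2: {p4}
  after b @ step 3: {p6}
  after c @ step 4: {p8}
  — P admits the full trace.
Trace ⟨bcbc⟩ through Q, begin at {q0}:
  after b @ step 1: {q1}
  after c @ step 2: {q4}
  after b @ step 3: {q6}
  after c @ step 4: ∅ (Q stuck)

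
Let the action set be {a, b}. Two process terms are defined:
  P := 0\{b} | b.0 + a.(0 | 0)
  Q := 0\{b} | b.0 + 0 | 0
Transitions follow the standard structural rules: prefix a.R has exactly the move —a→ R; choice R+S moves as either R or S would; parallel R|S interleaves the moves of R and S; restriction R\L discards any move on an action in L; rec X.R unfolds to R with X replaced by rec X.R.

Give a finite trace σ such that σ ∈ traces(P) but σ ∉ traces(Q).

a

LTS(P): 3 reachable states
  u0 = 0\{b} | b.0 + a.(0 | 0) → =a=> u1, =b=> u2
  u1 = 0 | 0 → ·
  u2 = 0\{b} | 0 → ·
LTS(Q): 2 reachable states
  v0 = 0\{b} | b.0 + 0 | 0 → =b=> v1
  v1 = 0\{b} | 0 → ·
Trace ⟨a⟩ through P, begin at {u0}:
  [1] a ⇒ {u1}
  ✓ P
Trace ⟨a⟩ through Q, begin at {v0}:
  [1] a ⇒ no successor for Q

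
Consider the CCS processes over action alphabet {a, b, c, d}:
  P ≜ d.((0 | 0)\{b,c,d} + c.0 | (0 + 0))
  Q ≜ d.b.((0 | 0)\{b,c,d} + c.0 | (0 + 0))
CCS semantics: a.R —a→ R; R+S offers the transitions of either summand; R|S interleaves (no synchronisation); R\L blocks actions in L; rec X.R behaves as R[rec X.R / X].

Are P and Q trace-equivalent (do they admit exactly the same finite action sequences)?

LTS(P): 3 reachable states
  p0 = d.((0 | 0)\{b,c,d} + c.0 | (0 + 0)) ⊢ =d=> p1
  p1 = (0 | 0)\{b,c,d} + c.0 | (0 + 0) ⊢ =c=> p2
  p2 = 0 | (0 + 0) ⊢ (no moves)
LTS(Q): 4 reachable states
  q0 = d.b.((0 | 0)\{b,c,d} + c.0 | (0 + 0)) ⊢ =d=> q1
  q1 = b.((0 | 0)\{b,c,d} + c.0 | (0 + 0)) ⊢ =b=> q2
  q2 = (0 | 0)\{b,c,d} + c.0 | (0 + 0) ⊢ =c=> q3
  q3 = 0 | (0 + 0) ⊢ (no moves)
Run σ = ⟨dc⟩ on P: start {p0}
  [1] d ⇒ {p1}
  [2] c ⇒ {p2}
  — P admits the full trace.
Run σ = ⟨dc⟩ on Q: start {q0}
  [1] d ⇒ {q1}
  [2] c ⇒ ∅  — Q cannot continue

traces(P) ≠ traces(Q) — witness ⟨dc⟩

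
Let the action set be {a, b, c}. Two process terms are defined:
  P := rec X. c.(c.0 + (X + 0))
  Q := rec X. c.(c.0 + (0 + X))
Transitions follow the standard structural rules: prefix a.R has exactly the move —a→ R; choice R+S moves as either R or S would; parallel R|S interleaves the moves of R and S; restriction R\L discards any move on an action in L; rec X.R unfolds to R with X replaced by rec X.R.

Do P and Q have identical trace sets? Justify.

traces(P) = traces(Q)

P's transition system — 3 states:
  s0 = rec X. c.(c.0 + (X + 0)) has moves —c→ s1
  s1 = c.0 + ((rec X. c.(c.0 + (X + 0))) + 0) has moves —c→ s1, —c→ s2
  s2 = 0 has moves stopped
Q's transition system — 3 states:
  t0 = rec X. c.(c.0 + (0 + X)) has moves —c→ t1
  t1 = c.0 + (0 + (rec X. c.(c.0 + (0 + X)))) has moves —c→ t1, —c→ t2
  t2 = 0 has moves stopped
Bisimilarity quotient blocks:
  B0 = {s0, t0}
  B1 = {s1, t1}
  B2 = {s2, t2}
s0 ∈ B0, t0 ∈ B0 → same block
Bisimilar ⇒ trace-equivalent.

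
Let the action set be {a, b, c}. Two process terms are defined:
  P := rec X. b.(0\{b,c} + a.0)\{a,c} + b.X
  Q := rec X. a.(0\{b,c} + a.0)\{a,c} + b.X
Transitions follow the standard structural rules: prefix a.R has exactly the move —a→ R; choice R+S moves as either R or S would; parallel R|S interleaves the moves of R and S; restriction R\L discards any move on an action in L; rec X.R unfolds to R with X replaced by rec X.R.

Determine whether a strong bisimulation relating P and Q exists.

P ≁ Q

P's transition system — 2 states:
  s0 = rec X. b.(0\{b,c} + a.0)\{a,c} + b.X :: —b→ s0, —b→ s1
  s1 = (0\{b,c} + a.0)\{a,c} :: ∅
Q's transition system — 2 states:
  t0 = rec X. a.(0\{b,c} + a.0)\{a,c} + b.X :: —a→ t1, —b→ t0
  t1 = (0\{b,c} + a.0)\{a,c} :: ∅
Bisimilarity quotient blocks:
  B0 = {s0}
  B1 = {s1, t1}
  B2 = {t0}
s0 ∈ B0, t0 ∈ B2 → different blocks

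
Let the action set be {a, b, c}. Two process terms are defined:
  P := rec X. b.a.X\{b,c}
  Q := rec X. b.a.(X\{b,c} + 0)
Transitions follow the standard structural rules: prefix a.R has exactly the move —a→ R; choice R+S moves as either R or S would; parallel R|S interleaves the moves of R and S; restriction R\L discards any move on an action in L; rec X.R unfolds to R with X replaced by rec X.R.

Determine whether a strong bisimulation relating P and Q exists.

P's transition system — 3 states:
  p0 = rec X. b.a.X\{b,c} :: --b--▸ p1
  p1 = a.(rec X. b.a.X\{b,c})\{b,c} :: --a--▸ p2
  p2 = (rec X. b.a.X\{b,c})\{b,c} :: ∅
Q's transition system — 3 states:
  q0 = rec X. b.a.(X\{b,c} + 0) :: --b--▸ q1
  q1 = a.((rec X. b.a.(X\{b,c} + 0))\{b,c} + 0) :: --a--▸ q2
  q2 = (rec X. b.a.(X\{b,c} + 0))\{b,c} + 0 :: ∅
Coarsest stable partition (strong bisimilarity classes):
  B0 = {p0, q0}
  B1 = {p1, q1}
  B2 = {p2, q2}
p0 ∈ B0, q0 ∈ B0 → same block

P ~ Q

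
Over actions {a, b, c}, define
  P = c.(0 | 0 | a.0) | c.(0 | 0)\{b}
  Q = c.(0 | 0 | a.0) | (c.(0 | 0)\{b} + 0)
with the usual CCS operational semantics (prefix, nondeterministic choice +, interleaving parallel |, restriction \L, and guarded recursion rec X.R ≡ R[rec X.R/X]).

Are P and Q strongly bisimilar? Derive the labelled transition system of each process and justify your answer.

P ~ Q

LTS(P): 6 reachable states
  m0 = c.(0 | 0 | a.0) | c.(0 | 0)\{b} ⊢ =c=> m1, =c=> m2
  m1 = 0 | 0 | a.0 | c.(0 | 0)\{b} ⊢ =a=> m3, =c=> m4
  m2 = c.(0 | 0 | a.0) | (0 | 0)\{b} ⊢ =c=> m4
  m3 = 0 | 0 | 0 | c.(0 | 0)\{b} ⊢ =c=> m5
  m4 = 0 | 0 | a.0 | (0 | 0)\{b} ⊢ =a=> m5
  m5 = 0 | 0 | 0 | (0 | 0)\{b} ⊢ ∅
LTS(Q): 6 reachable states
  n0 = c.(0 | 0 | a.0) | (c.(0 | 0)\{b} + 0) ⊢ =c=> n1, =c=> n2
  n1 = 0 | 0 | a.0 | (c.(0 | 0)\{b} + 0) ⊢ =a=> n3, =c=> n4
  n2 = c.(0 | 0 | a.0) | (0 | 0)\{b} ⊢ =c=> n4
  n3 = 0 | 0 | 0 | (c.(0 | 0)\{b} + 0) ⊢ =c=> n5
  n4 = 0 | 0 | a.0 | (0 | 0)\{b} ⊢ =a=> n5
  n5 = 0 | 0 | 0 | (0 | 0)\{b} ⊢ ∅
Coarsest stable partition (strong bisimilarity classes):
  B0 = {m0, n0}
  B1 = {m1, n1}
  B2 = {m4, n4}
  B3 = {m5, n5}
  B4 = {m3, n3}
  B5 = {m2, n2}
m0 ∈ B0, n0 ∈ B0 → same block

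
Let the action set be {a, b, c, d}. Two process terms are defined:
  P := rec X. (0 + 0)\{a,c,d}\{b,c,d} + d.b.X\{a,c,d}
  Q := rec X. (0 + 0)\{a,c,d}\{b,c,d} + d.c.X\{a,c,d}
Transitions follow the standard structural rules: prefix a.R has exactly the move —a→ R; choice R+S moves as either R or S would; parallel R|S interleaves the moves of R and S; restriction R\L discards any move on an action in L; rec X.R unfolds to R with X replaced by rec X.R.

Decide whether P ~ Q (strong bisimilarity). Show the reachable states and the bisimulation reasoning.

Reachable graph of P (3 states):
  u0 = rec X. (0 + 0)\{a,c,d}\{b,c,d} + d.b.X\{a,c,d} has moves ··d··> u1
  u1 = b.(rec X. (0 + 0)\{a,c,d}\{b,c,d} + d.b.X\{a,c,d})\{a,c,d} has moves ··b··> u2
  u2 = (rec X. (0 + 0)\{a,c,d}\{b,c,d} + d.b.X\{a,c,d})\{a,c,d} has moves deadlocked
Reachable graph of Q (3 states):
  v0 = rec X. (0 + 0)\{a,c,d}\{b,c,d} + d.c.X\{a,c,d} has moves ··d··> v1
  v1 = c.(rec X. (0 + 0)\{a,c,d}\{b,c,d} + d.c.X\{a,c,d})\{a,c,d} has moves ··c··> v2
  v2 = (rec X. (0 + 0)\{a,c,d}\{b,c,d} + d.c.X\{a,c,d})\{a,c,d} has moves deadlocked
Bisimilarity quotient blocks:
  B0 = {u0}
  B1 = {u1}
  B2 = {u2, v2}
  B3 = {v0}
  B4 = {v1}
u0 ∈ B0, v0 ∈ B3 → different blocks

NO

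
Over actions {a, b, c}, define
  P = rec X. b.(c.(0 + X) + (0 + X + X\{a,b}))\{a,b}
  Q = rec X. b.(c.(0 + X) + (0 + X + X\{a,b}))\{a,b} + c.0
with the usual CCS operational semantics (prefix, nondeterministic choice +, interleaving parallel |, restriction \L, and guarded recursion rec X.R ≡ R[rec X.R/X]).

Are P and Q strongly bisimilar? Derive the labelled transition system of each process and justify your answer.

LTS(P): 3 reachable states
  m0 = rec X. b.(c.(0 + X) + (0 + X + X\{a,b}))\{a,b} has moves -b-> m1
  m1 = (c.(0 + (rec X. b.(c.(0 + X) + (0 + X + X\{a,b}))\{a,b})) + (0 + (rec X. b.(c.(0 + X) + (0 + X + X\{a,b}))\{a,b}) + (rec X. b.(c.(0 + X) + (0 + X + X\{a,b}))\{a,b})\{a,b}))\{a,b} has moves -c-> m2
  m2 = (0 + (rec X. b.(c.(0 + X) + (0 + X + X\{a,b}))\{a,b}))\{a,b} has moves (no moves)
LTS(Q): 6 reachable states
  n0 = rec X. b.(c.(0 + X) + (0 + X + X\{a,b}))\{a,b} + c.0 has moves -b-> n1, -c-> n2
  n1 = (c.(0 + (rec X. b.(c.(0 + X) + (0 + X + X\{a,b}))\{a,b} + c.0)) + (0 + (rec X. b.(c.(0 + X) + (0 + X + X\{a,b}))\{a,b} + c.0) + (rec X. b.(c.(0 + X) + (0 + X + X\{a,b}))\{a,b} + c.0)\{a,b}))\{a,b} has moves -c-> n3, -c-> n4, -c-> n5
  n2 = 0 has moves (no moves)
  n3 = (0 + (rec X. b.(c.(0 + X) + (0 + X + X\{a,b}))\{a,b} + c.0))\{a,b} has moves -c-> n4
  n4 = 0\{a,b} has moves (no moves)
  n5 = 0\{a,b}\{a,b} has moves (no moves)
Coarsest stable partition (strong bisimilarity classes):
  B0 = {m0}
  B1 = {m1, n3}
  B2 = {m2, n2, n4, n5}
  B3 = {n0}
  B4 = {n1}
m0 ∈ B0, n0 ∈ B3 → different blocks

P ≁ Q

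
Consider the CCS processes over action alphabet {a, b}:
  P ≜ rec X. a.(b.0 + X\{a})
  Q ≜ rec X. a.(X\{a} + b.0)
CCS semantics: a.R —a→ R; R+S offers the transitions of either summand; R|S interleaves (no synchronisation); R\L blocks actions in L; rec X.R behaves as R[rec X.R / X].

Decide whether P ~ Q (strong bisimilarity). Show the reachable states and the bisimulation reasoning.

P ~ Q

LTS(P): 3 reachable states
  p0 = rec X. a.(b.0 + X\{a}) ⊢ ··a··> p1
  p1 = b.0 + (rec X. a.(b.0 + X\{a}))\{a} ⊢ ··b··> p2
  p2 = 0 ⊢ deadlocked
LTS(Q): 3 reachable states
  q0 = rec X. a.(X\{a} + b.0) ⊢ ··a··> q1
  q1 = (rec X. a.(X\{a} + b.0))\{a} + b.0 ⊢ ··b··> q2
  q2 = 0 ⊢ deadlocked
Bisimilarity quotient blocks:
  B0 = {p0, q0}
  B1 = {p1, q1}
  B2 = {p2, q2}
p0 ∈ B0, q0 ∈ B0 → same block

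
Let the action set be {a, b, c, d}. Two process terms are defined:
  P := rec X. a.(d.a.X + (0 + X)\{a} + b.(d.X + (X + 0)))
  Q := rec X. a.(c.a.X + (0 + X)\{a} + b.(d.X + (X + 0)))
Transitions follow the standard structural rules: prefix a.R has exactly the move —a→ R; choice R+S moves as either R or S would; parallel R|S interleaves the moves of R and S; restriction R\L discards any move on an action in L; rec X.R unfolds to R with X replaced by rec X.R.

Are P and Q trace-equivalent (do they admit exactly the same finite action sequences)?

traces(P) ≠ traces(Q) — witness ⟨ad⟩

Reachable graph of P (4 states):
  u0 = rec X. a.(d.a.X + (0 + X)\{a} + b.(d.X + (X + 0))) :: =a=> u1
  u1 = d.a.(rec X. a.(d.a.X + (0 + X)\{a} + b.(d.X + (X + 0)))) + (0 + (rec X. a.(d.a.X + (0 + X)\{a} + b.(d.X + (X + 0)))))\{a} + b.(d.(rec X. a.(d.a.X + (0 + X)\{a} + b.(d.X + (X + 0)))) + ((rec X. a.(d.a.X + (0 + X)\{a} + b.(d.X + (X + 0)))) + 0)) :: =b=> u2, =d=> u3
  u2 = d.(rec X. a.(d.a.X + (0 + X)\{a} + b.(d.X + (X + 0)))) + ((rec X. a.(d.a.X + (0 + X)\{a} + b.(d.X + (X + 0)))) + 0) :: =a=> u1, =d=> u0
  u3 = a.(rec X. a.(d.a.X + (0 + X)\{a} + b.(d.X + (X + 0)))) :: =a=> u0
Reachable graph of Q (4 states):
  v0 = rec X. a.(c.a.X + (0 + X)\{a} + b.(d.X + (X + 0))) :: =a=> v1
  v1 = c.a.(rec X. a.(c.a.X + (0 + X)\{a} + b.(d.X + (X + 0)))) + (0 + (rec X. a.(c.a.X + (0 + X)\{a} + b.(d.X + (X + 0)))))\{a} + b.(d.(rec X. a.(c.a.X + (0 + X)\{a} + b.(d.X + (X + 0)))) + ((rec X. a.(c.a.X + (0 + X)\{a} + b.(d.X + (X + 0)))) + 0)) :: =b=> v2, =c=> v3
  v2 = d.(rec X. a.(c.a.X + (0 + X)\{a} + b.(d.X + (X + 0)))) + ((rec X. a.(c.a.X + (0 + X)\{a} + b.(d.X + (X + 0)))) + 0) :: =a=> v1, =d=> v0
  v3 = a.(rec X. a.(c.a.X + (0 + X)\{a} + b.(d.X + (X + 0)))) :: =a=> v0
Trace ⟨ad⟩ through P, begin at {u0}:
  after a @ step 1: {u1}
  after d @ step 2: {u3}
  ✓ P
Trace ⟨ad⟩ through Q, begin at {v0}:
  after a @ step 1: {v1}
  after d @ step 2: ∅ (Q stuck)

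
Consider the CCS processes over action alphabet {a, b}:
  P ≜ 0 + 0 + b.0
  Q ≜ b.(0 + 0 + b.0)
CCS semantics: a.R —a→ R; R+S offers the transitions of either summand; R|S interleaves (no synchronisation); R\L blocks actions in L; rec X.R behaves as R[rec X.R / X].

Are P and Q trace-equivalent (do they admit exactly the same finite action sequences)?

NO — witness ⟨bb⟩

P's transition system — 2 states:
  u0 = 0 + 0 + b.0 | —b→ u1
  u1 = 0 | stopped
Q's transition system — 3 states:
  v0 = b.(0 + 0 + b.0) | —b→ v1
  v1 = 0 + 0 + b.0 | —b→ v2
  v2 = 0 | stopped
Run σ = ⟨bb⟩ on Q: start {v0}
  step 1 (b): {v1}
  step 2 (b): {v2}
  Q completes σ.
Run σ = ⟨bb⟩ on P: start {u0}
  step 1 (b): {u1}
  step 2 (b): ∅  — P cannot continue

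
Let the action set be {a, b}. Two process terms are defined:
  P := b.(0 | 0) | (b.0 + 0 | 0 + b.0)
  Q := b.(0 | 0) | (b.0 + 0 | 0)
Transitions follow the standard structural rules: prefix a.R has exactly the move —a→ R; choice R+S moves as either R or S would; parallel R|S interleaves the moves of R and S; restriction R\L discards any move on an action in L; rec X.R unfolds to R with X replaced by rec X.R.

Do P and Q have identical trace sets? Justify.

YES

P's transition system — 4 states:
  m0 = b.(0 | 0) | (b.0 + 0 | 0 + b.0) | -b-> m1, -b-> m2
  m1 = 0 | 0 | (b.0 + 0 | 0 + b.0) | -b-> m3
  m2 = b.(0 | 0) | 0 | -b-> m3
  m3 = 0 | 0 | 0 | ∅
Q's transition system — 4 states:
  n0 = b.(0 | 0) | (b.0 + 0 | 0) | -b-> n1, -b-> n2
  n1 = 0 | 0 | (b.0 + 0 | 0) | -b-> n3
  n2 = b.(0 | 0) | 0 | -b-> n3
  n3 = 0 | 0 | 0 | ∅
Bisimilarity quotient blocks:
  B0 = {m0, n0}
  B1 = {m1, m2, n1, n2}
  B2 = {m3, n3}
m0 ∈ B0, n0 ∈ B0 → same block
Bisimilar ⇒ trace-equivalent.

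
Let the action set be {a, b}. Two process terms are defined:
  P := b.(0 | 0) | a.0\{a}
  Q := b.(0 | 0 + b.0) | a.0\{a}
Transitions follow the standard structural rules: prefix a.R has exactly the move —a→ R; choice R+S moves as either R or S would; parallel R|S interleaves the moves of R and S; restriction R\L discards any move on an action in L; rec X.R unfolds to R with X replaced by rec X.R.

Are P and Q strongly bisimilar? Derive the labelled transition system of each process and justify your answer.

not bisimilar

P's transition system — 4 states:
  s0 = b.(0 | 0) | a.0\{a} → =a=> s1, =b=> s2
  s1 = b.(0 | 0) | 0\{a} → =b=> s3
  s2 = 0 | 0 | a.0\{a} → =a=> s3
  s3 = 0 | 0 | 0\{a} → ∅
Q's transition system — 6 states:
  t0 = b.(0 | 0 + b.0) | a.0\{a} → =a=> t1, =b=> t2
  t1 = b.(0 | 0 + b.0) | 0\{a} → =b=> t3
  t2 = (0 | 0 + b.0) | a.0\{a} → =a=> t3, =b=> t4
  t3 = (0 | 0 + b.0) | 0\{a} → =b=> t5
  t4 = 0 | a.0\{a} → =a=> t5
  t5 = 0 | 0\{a} → ∅
Partition-refinement fixed point:
  B0 = {s0, t2}
  B1 = {s2, t4}
  B2 = {s3, t5}
  B3 = {s1, t3}
  B4 = {t0}
  B5 = {t1}
s0 ∈ B0, t0 ∈ B4 → different blocks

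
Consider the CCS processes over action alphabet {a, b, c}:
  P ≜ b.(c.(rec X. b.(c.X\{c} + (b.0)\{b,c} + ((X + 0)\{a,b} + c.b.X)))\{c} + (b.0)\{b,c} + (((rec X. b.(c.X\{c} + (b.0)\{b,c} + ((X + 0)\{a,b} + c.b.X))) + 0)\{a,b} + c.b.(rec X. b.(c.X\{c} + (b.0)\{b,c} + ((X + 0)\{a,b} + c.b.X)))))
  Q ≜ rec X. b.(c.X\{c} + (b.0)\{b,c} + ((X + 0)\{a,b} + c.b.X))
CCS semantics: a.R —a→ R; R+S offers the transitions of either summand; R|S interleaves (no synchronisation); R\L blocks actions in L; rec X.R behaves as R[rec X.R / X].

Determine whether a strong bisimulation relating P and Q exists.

bisimilar

Reachable graph of P (6 states):
  m0 = b.(c.(rec X. b.(c.X\{c} + (b.0)\{b,c} + ((X + 0)\{a,b} + c.b.X)))\{c} + (b.0)\{b,c} + (((rec X. b.(c.X\{c} + (b.0)\{b,c} + ((X + 0)\{a,b} + c.b.X))) + 0)\{a,b} + c.b.(rec X. b.(c.X\{c} + (b.0)\{b,c} + ((X + 0)\{a,b} + c.b.X))))) ⊢ =b=> m1
  m1 = c.(rec X. b.(c.X\{c} + (b.0)\{b,c} + ((X + 0)\{a,b} + c.b.X)))\{c} + (b.0)\{b,c} + (((rec X. b.(c.X\{c} + (b.0)\{b,c} + ((X + 0)\{a,b} + c.b.X))) + 0)\{a,b} + c.b.(rec X. b.(c.X\{c} + (b.0)\{b,c} + ((X + 0)\{a,b} + c.b.X)))) ⊢ =c=> m2, =c=> m3
  m2 = (rec X. b.(c.X\{c} + (b.0)\{b,c} + ((X + 0)\{a,b} + c.b.X)))\{c} ⊢ =b=> m4
  m3 = b.(rec X. b.(c.X\{c} + (b.0)\{b,c} + ((X + 0)\{a,b} + c.b.X))) ⊢ =b=> m5
  m4 = (c.(rec X. b.(c.X\{c} + (b.0)\{b,c} + ((X + 0)\{a,b} + c.b.X)))\{c} + (b.0)\{b,c} + (((rec X. b.(c.X\{c} + (b.0)\{b,c} + ((X + 0)\{a,b} + c.b.X))) + 0)\{a,b} + c.b.(rec X. b.(c.X\{c} + (b.0)\{b,c} + ((X + 0)\{a,b} + c.b.X)))))\{c} ⊢ ∅
  m5 = rec X. b.(c.X\{c} + (b.0)\{b,c} + ((X + 0)\{a,b} + c.b.X)) ⊢ =b=> m1
Reachable graph of Q (5 states):
  n0 = rec X. b.(c.X\{c} + (b.0)\{b,c} + ((X + 0)\{a,b} + c.b.X)) ⊢ =b=> n1
  n1 = c.(rec X. b.(c.X\{c} + (b.0)\{b,c} + ((X + 0)\{a,b} + c.b.X)))\{c} + (b.0)\{b,c} + (((rec X. b.(c.X\{c} + (b.0)\{b,c} + ((X + 0)\{a,b} + c.b.X))) + 0)\{a,b} + c.b.(rec X. b.(c.X\{c} + (b.0)\{b,c} + ((X + 0)\{a,b} + c.b.X)))) ⊢ =c=> n2, =c=> n3
  n2 = (rec X. b.(c.X\{c} + (b.0)\{b,c} + ((X + 0)\{a,b} + c.b.X)))\{c} ⊢ =b=> n4
  n3 = b.(rec X. b.(c.X\{c} + (b.0)\{b,c} + ((X + 0)\{a,b} + c.b.X))) ⊢ =b=> n0
  n4 = (c.(rec X. b.(c.X\{c} + (b.0)\{b,c} + ((X + 0)\{a,b} + c.b.X)))\{c} + (b.0)\{b,c} + (((rec X. b.(c.X\{c} + (b.0)\{b,c} + ((X + 0)\{a,b} + c.b.X))) + 0)\{a,b} + c.b.(rec X. b.(c.X\{c} + (b.0)\{b,c} + ((X + 0)\{a,b} + c.b.X)))))\{c} ⊢ ∅
Partition-refinement fixed point:
  B0 = {m0, m5, n0}
  B1 = {m1, n1}
  B2 = {m2, n2}
  B3 = {m4, n4}
  B4 = {m3, n3}
m0 ∈ B0, n0 ∈ B0 → same block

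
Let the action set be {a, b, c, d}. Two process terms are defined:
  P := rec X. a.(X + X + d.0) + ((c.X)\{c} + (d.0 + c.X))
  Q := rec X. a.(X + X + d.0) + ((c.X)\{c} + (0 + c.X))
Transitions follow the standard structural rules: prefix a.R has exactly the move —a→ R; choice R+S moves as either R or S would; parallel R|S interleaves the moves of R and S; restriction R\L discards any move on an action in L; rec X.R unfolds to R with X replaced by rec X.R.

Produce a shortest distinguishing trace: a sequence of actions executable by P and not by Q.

LTS(P): 3 reachable states
  p0 = rec X. a.(X + X + d.0) + ((c.X)\{c} + (d.0 + c.X)) | ··a··> p1, ··c··> p0, ··d··> p2
  p1 = (rec X. a.(X + X + d.0) + ((c.X)\{c} + (d.0 + c.X))) + (rec X. a.(X + X + d.0) + ((c.X)\{c} + (d.0 + c.X))) + d.0 | ··a··> p1, ··c··> p0, ··d··> p2
  p2 = 0 | ·
LTS(Q): 3 reachable states
  q0 = rec X. a.(X + X + d.0) + ((c.X)\{c} + (0 + c.X)) | ··a··> q1, ··c··> q0
  q1 = (rec X. a.(X + X + d.0) + ((c.X)\{c} + (0 + c.X))) + (rec X. a.(X + X + d.0) + ((c.X)\{c} + (0 + c.X))) + d.0 | ··a··> q1, ··c··> q0, ··d··> q2
  q2 = 0 | ·
Executing d from P (initial set {p0}):
  [1] d ⇒ {p2}
  P completes σ.
Executing d from Q (initial set {q0}):
  [1] d ⇒ no successor for Q

d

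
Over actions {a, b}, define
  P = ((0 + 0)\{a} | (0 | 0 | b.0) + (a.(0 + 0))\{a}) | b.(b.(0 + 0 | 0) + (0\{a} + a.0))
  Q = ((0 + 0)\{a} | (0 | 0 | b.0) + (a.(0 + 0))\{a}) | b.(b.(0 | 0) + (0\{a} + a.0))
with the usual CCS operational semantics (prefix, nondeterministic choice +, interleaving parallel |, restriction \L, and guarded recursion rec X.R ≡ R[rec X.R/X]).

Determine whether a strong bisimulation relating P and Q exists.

P ~ Q

LTS(P): 8 reachable states
  s0 = ((0 + 0)\{a} | (0 | 0 | b.0) + (a.(0 + 0))\{a}) | b.(b.(0 + 0 | 0) + (0\{a} + a.0)) :: ··b··> s1, ··b··> s2
  s1 = ((0 + 0)\{a} | (0 | 0 | b.0) + (a.(0 + 0))\{a}) | (b.(0 + 0 | 0) + (0\{a} + a.0)) :: ··a··> s3, ··b··> s4, ··b··> s5
  s2 = (0 + 0)\{a} | (0 | 0 | 0) | b.(b.(0 + 0 | 0) + (0\{a} + a.0)) :: ··b··> s5
  s3 = ((0 + 0)\{a} | (0 | 0 | b.0) + (a.(0 + 0))\{a}) | 0 :: ··b··> s6
  s4 = ((0 + 0)\{a} | (0 | 0 | b.0) + (a.(0 + 0))\{a}) | (0 + 0 | 0) :: ··b··> s7
  s5 = (0 + 0)\{a} | (0 | 0 | 0) | (b.(0 + 0 | 0) + (0\{a} + a.0)) :: ··a··> s6, ··b··> s7
  s6 = (0 + 0)\{a} | (0 | 0 | 0) | 0 :: deadlocked
  s7 = (0 + 0)\{a} | (0 | 0 | 0) | (0 + 0 | 0) :: deadlocked
LTS(Q): 8 reachable states
  t0 = ((0 + 0)\{a} | (0 | 0 | b.0) + (a.(0 + 0))\{a}) | b.(b.(0 | 0) + (0\{a} + a.0)) :: ··b··> t1, ··b··> t2
  t1 = ((0 + 0)\{a} | (0 | 0 | b.0) + (a.(0 + 0))\{a}) | (b.(0 | 0) + (0\{a} + a.0)) :: ··a··> t3, ··b··> t4, ··b··> t5
  t2 = (0 + 0)\{a} | (0 | 0 | 0) | b.(b.(0 | 0) + (0\{a} + a.0)) :: ··b··> t5
  t3 = ((0 + 0)\{a} | (0 | 0 | b.0) + (a.(0 + 0))\{a}) | 0 :: ··b··> t6
  t4 = ((0 + 0)\{a} | (0 | 0 | b.0) + (a.(0 + 0))\{a}) | (0 | 0) :: ··b··> t7
  t5 = (0 + 0)\{a} | (0 | 0 | 0) | (b.(0 | 0) + (0\{a} + a.0)) :: ··a··> t6, ··b··> t7
  t6 = (0 + 0)\{a} | (0 | 0 | 0) | 0 :: deadlocked
  t7 = (0 + 0)\{a} | (0 | 0 | 0) | (0 | 0) :: deadlocked
Bisimilarity quotient blocks:
  B0 = {s0, t0}
  B1 = {s2, t2}
  B2 = {s5, t5}
  B3 = {s6, s7, t6, t7}
  B4 = {s1, t1}
  B5 = {s3, s4, t3, t4}
s0 ∈ B0, t0 ∈ B0 → same block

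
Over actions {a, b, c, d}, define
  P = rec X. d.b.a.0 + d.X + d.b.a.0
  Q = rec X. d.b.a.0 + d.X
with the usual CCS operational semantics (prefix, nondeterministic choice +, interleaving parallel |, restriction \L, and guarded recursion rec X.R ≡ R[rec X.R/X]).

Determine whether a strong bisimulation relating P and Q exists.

LTS(P): 4 reachable states
  s0 = rec X. d.b.a.0 + d.X + d.b.a.0 ⊢ =d=> s0, =d=> s1
  s1 = b.a.0 ⊢ =b=> s2
  s2 = a.0 ⊢ =a=> s3
  s3 = 0 ⊢ (no moves)
LTS(Q): 4 reachable states
  t0 = rec X. d.b.a.0 + d.X ⊢ =d=> t0, =d=> t1
  t1 = b.a.0 ⊢ =b=> t2
  t2 = a.0 ⊢ =a=> t3
  t3 = 0 ⊢ (no moves)
Coarsest stable partition (strong bisimilarity classes):
  B0 = {s0, t0}
  B1 = {s1, t1}
  B2 = {s2, t2}
  B3 = {s3, t3}
s0 ∈ B0, t0 ∈ B0 → same block

YES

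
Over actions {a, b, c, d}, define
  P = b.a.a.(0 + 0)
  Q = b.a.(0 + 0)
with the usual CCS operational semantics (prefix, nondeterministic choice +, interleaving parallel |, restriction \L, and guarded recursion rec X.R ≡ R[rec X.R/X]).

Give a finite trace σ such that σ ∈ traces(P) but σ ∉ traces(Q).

P's transition system — 4 states:
  p0 = b.a.a.(0 + 0) ⊢ —b→ p1
  p1 = a.a.(0 + 0) ⊢ —a→ p2
  p2 = a.(0 + 0) ⊢ —a→ p3
  p3 = 0 + 0 ⊢ (no moves)
Q's transition system — 3 states:
  q0 = b.a.(0 + 0) ⊢ —b→ q1
  q1 = a.(0 + 0) ⊢ —a→ q2
  q2 = 0 + 0 ⊢ (no moves)
Executing baa from P (initial set {p0}):
  after b @ step 1: {p1}
  after a @ step 2: {p2}
  after a @ step 3: {p3}
  P completes σ.
Executing baa from Q (initial set {q0}):
  after b @ step 1: {q1}
  after a @ step 2: {q2}
  after a @ step 3: no successor for Q

baa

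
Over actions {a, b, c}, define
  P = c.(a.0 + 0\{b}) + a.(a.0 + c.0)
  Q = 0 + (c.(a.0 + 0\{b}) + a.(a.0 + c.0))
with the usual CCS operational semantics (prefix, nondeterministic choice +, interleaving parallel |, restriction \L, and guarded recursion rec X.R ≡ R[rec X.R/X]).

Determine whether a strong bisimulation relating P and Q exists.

Reachable graph of P (4 states):
  s0 = c.(a.0 + 0\{b}) + a.(a.0 + c.0) has moves --a--▸ s1, --c--▸ s2
  s1 = a.0 + c.0 has moves --a--▸ s3, --c--▸ s3
  s2 = a.0 + 0\{b} has moves --a--▸ s3
  s3 = 0 has moves (no moves)
Reachable graph of Q (4 states):
  t0 = 0 + (c.(a.0 + 0\{b}) + a.(a.0 + c.0)) has moves --a--▸ t1, --c--▸ t2
  t1 = a.0 + c.0 has moves --a--▸ t3, --c--▸ t3
  t2 = a.0 + 0\{b} has moves --a--▸ t3
  t3 = 0 has moves (no moves)
Coarsest stable partition (strong bisimilarity classes):
  B0 = {s0, t0}
  B1 = {s1, t1}
  B2 = {s3, t3}
  B3 = {s2, t2}
s0 ∈ B0, t0 ∈ B0 → same block

bisimilar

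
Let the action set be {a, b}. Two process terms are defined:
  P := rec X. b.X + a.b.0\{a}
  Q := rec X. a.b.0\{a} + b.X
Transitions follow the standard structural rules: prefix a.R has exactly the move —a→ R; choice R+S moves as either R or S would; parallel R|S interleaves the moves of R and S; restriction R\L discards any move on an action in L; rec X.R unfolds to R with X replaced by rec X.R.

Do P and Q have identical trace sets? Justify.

P's transition system — 3 states:
  p0 = rec X. b.X + a.b.0\{a} :: -a-> p1, -b-> p0
  p1 = b.0\{a} :: -b-> p2
  p2 = 0\{a} :: ·
Q's transition system — 3 states:
  q0 = rec X. a.b.0\{a} + b.X :: -a-> q1, -b-> q0
  q1 = b.0\{a} :: -b-> q2
  q2 = 0\{a} :: ·
Bisimilarity quotient blocks:
  B0 = {p0, q0}
  B1 = {p1, q1}
  B2 = {p2, q2}
p0 ∈ B0, q0 ∈ B0 → same block
Bisimilar ⇒ trace-equivalent.

YES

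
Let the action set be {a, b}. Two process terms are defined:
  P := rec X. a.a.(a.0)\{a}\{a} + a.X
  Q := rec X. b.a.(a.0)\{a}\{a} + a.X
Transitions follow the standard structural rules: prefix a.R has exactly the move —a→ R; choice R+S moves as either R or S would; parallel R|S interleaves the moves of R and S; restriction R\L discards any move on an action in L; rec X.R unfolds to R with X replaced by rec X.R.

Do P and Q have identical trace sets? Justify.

Reachable graph of P (3 states):
  m0 = rec X. a.a.(a.0)\{a}\{a} + a.X :: --a--▸ m0, --a--▸ m1
  m1 = a.(a.0)\{a}\{a} :: --a--▸ m2
  m2 = (a.0)\{a}\{a} :: deadlocked
Reachable graph of Q (3 states):
  n0 = rec X. b.a.(a.0)\{a}\{a} + a.X :: --a--▸ n0, --b--▸ n1
  n1 = a.(a.0)\{a}\{a} :: --a--▸ n2
  n2 = (a.0)\{a}\{a} :: deadlocked
Trace ⟨b⟩ through Q, begin at {n0}:
  step 1 (b): {n1}
  — Q admits the full trace.
Trace ⟨b⟩ through P, begin at {m0}:
  step 1 (b): no successor for P

NO — witness ⟨b⟩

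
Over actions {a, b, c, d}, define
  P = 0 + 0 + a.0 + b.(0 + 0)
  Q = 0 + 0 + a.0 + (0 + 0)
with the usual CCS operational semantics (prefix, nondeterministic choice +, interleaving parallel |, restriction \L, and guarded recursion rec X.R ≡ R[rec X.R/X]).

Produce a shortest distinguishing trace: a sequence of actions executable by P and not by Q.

b

Reachable graph of P (3 states):
  s0 = 0 + 0 + a.0 + b.(0 + 0) has moves --a--▸ s1, --b--▸ s2
  s1 = 0 has moves deadlocked
  s2 = 0 + 0 has moves deadlocked
Reachable graph of Q (2 states):
  t0 = 0 + 0 + a.0 + (0 + 0) has moves --a--▸ t1
  t1 = 0 has moves deadlocked
Run σ = ⟨b⟩ on P: start {s0}
  after b @ step 1: {s2}
  ✓ P
Run σ = ⟨b⟩ on Q: start {t0}
  after b @ step 1: no successor for Q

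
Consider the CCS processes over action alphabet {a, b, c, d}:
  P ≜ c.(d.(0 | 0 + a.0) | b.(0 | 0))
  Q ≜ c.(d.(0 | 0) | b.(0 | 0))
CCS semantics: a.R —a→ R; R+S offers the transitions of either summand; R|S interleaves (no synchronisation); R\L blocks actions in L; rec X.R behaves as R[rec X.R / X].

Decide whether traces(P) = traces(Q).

P's transition system — 7 states:
  u0 = c.(d.(0 | 0 + a.0) | b.(0 | 0)) → =c=> u1
  u1 = d.(0 | 0 + a.0) | b.(0 | 0) → =b=> u2, =d=> u3
  u2 = d.(0 | 0 + a.0) | (0 | 0) → =d=> u4
  u3 = (0 | 0 + a.0) | b.(0 | 0) → =a=> u5, =b=> u4
  u4 = (0 | 0 + a.0) | (0 | 0) → =a=> u6
  u5 = 0 | b.(0 | 0) → =b=> u6
  u6 = 0 | (0 | 0) → deadlocked
Q's transition system — 5 states:
  v0 = c.(d.(0 | 0) | b.(0 | 0)) → =c=> v1
  v1 = d.(0 | 0) | b.(0 | 0) → =b=> v2, =d=> v3
  v2 = d.(0 | 0) | (0 | 0) → =d=> v4
  v3 = 0 | 0 | b.(0 | 0) → =b=> v4
  v4 = 0 | 0 | (0 | 0) → deadlocked
Run σ = ⟨cda⟩ on P: start {u0}
  step 1 (c): {u1}
  step 2 (d): {u3}
  step 3 (a): {u5}
  P completes σ.
Run σ = ⟨cda⟩ on Q: start {v0}
  step 1 (c): {v1}
  step 2 (d): {v3}
  step 3 (a): no successor for Q

trace-distinct — witness ⟨cda⟩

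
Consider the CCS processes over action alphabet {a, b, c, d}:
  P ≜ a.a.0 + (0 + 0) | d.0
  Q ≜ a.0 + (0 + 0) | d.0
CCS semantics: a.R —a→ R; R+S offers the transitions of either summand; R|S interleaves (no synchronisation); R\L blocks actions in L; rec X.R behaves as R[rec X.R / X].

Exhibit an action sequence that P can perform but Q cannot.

LTS(P): 4 reachable states
  u0 = a.a.0 + (0 + 0) | d.0 has moves --a--▸ u1, --d--▸ u2
  u1 = a.0 has moves --a--▸ u3
  u2 = (0 + 0) | 0 has moves ·
  u3 = 0 has moves ·
LTS(Q): 3 reachable states
  v0 = a.0 + (0 + 0) | d.0 has moves --a--▸ v1, --d--▸ v2
  v1 = 0 has moves ·
  v2 = (0 + 0) | 0 has moves ·
Trace ⟨aa⟩ through P, begin at {u0}:
  after a @ step 1: {u1}
  after a @ step 2: {u3}
  ✓ P
Trace ⟨aa⟩ through Q, begin at {v0}:
  after a @ step 1: {v1}
  after a @ step 2: ∅ (Q stuck)

aa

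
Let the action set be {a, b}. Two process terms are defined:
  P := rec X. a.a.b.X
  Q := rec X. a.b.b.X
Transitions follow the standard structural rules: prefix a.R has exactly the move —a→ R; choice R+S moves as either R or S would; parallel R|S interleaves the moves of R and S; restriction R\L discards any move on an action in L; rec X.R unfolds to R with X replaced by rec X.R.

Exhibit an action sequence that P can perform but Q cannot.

LTS(P): 3 reachable states
  u0 = rec X. a.a.b.X has moves --a--▸ u1
  u1 = a.b.(rec X. a.a.b.X) has moves --a--▸ u2
  u2 = b.(rec X. a.a.b.X) has moves --b--▸ u0
LTS(Q): 3 reachable states
  v0 = rec X. a.b.b.X has moves --a--▸ v1
  v1 = b.b.(rec X. a.b.b.X) has moves --b--▸ v2
  v2 = b.(rec X. a.b.b.X) has moves --b--▸ v0
Executing aa from P (initial set {u0}):
  [1] a ⇒ {u1}
  [2] a ⇒ {u2}
  ✓ P
Executing aa from Q (initial set {v0}):
  [1] a ⇒ {v1}
  [2] a ⇒ ∅  — Q cannot continue

aa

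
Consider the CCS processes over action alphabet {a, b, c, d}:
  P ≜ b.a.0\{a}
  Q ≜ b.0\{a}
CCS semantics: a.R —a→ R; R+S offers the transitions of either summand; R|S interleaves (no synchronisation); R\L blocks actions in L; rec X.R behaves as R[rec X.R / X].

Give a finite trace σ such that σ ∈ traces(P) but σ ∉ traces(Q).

Reachable graph of P (3 states):
  p0 = b.a.0\{a} | —b→ p1
  p1 = a.0\{a} | —a→ p2
  p2 = 0\{a} | stopped
Reachable graph of Q (2 states):
  q0 = b.0\{a} | —b→ q1
  q1 = 0\{a} | stopped
Executing ba from P (initial set {p0}):
  after b @ step 1: {p1}
  after a @ step 2: {p2}
  P completes σ.
Executing ba from Q (initial set {q0}):
  after b @ step 1: {q1}
  after a @ step 2: ∅  — Q cannot continue

ba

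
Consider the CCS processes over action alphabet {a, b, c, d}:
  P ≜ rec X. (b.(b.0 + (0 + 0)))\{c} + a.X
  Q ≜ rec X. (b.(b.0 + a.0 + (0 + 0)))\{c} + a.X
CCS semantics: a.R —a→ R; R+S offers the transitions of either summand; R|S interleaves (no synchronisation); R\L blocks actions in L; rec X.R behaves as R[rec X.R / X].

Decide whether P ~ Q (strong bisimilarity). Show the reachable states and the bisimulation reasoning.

P's transition system — 3 states:
  m0 = rec X. (b.(b.0 + (0 + 0)))\{c} + a.X ⊢ -a-> m0, -b-> m1
  m1 = (b.0 + (0 + 0))\{c} ⊢ -b-> m2
  m2 = 0\{c} ⊢ stopped
Q's transition system — 3 states:
  n0 = rec X. (b.(b.0 + a.0 + (0 + 0)))\{c} + a.X ⊢ -a-> n0, -b-> n1
  n1 = (b.0 + a.0 + (0 + 0))\{c} ⊢ -a-> n2, -b-> n2
  n2 = 0\{c} ⊢ stopped
Partition-refinement fixed point:
  B0 = {m0}
  B1 = {m1}
  B2 = {m2, n2}
  B3 = {n0}
  B4 = {n1}
m0 ∈ B0, n0 ∈ B3 → different blocks

P ≁ Q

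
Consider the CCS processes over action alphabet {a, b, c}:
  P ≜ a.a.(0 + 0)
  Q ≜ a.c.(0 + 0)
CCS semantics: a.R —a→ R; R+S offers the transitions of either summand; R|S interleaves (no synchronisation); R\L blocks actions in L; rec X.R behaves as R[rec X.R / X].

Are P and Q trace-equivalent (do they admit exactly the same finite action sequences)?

traces(P) ≠ traces(Q) — witness ⟨aa⟩

LTS(P): 3 reachable states
  p0 = a.a.(0 + 0) has moves ··a··> p1
  p1 = a.(0 + 0) has moves ··a··> p2
  p2 = 0 + 0 has moves stopped
LTS(Q): 3 reachable states
  q0 = a.c.(0 + 0) has moves ··a··> q1
  q1 = c.(0 + 0) has moves ··c··> q2
  q2 = 0 + 0 has moves stopped
Trace ⟨aa⟩ through P, begin at {p0}:
  after a @ step 1: {p1}
  after a @ step 2: {p2}
  P completes σ.
Trace ⟨aa⟩ through Q, begin at {q0}:
  after a @ step 1: {q1}
  after a @ step 2: no successor for Q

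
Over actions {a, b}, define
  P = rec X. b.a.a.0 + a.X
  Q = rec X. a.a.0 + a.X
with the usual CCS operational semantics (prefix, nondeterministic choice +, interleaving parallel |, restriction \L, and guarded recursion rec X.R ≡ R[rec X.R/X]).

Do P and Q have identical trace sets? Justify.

LTS(P): 4 reachable states
  p0 = rec X. b.a.a.0 + a.X :: --a--▸ p0, --b--▸ p1
  p1 = a.a.0 :: --a--▸ p2
  p2 = a.0 :: --a--▸ p3
  p3 = 0 :: deadlocked
LTS(Q): 3 reachable states
  q0 = rec X. a.a.0 + a.X :: --a--▸ q0, --a--▸ q1
  q1 = a.0 :: --a--▸ q2
  q2 = 0 :: deadlocked
Trace ⟨b⟩ through P, begin at {p0}:
  step 1 (b): {p1}
  — P admits the full trace.
Trace ⟨b⟩ through Q, begin at {q0}:
  step 1 (b): ∅ (Q stuck)

trace-distinct — witness ⟨b⟩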